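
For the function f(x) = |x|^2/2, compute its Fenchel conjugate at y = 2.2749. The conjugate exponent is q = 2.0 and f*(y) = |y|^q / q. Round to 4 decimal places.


The conjugate exponent q satisfies 1/p + 1/q = 1.
p = 2, so q = 2/(2 - 1) = 2.0
|y|^q = 2.2749^2.0 = 5.1752
f*(2.2749) = 5.1752 / 2.0 = 2.5876


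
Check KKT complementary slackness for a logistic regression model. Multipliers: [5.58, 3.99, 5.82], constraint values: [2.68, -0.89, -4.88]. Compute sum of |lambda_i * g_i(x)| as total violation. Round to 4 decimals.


KKT complementary slackness check:
lambda_1 * g_1 = 5.58 * 2.68 = 14.9544
lambda_2 * g_2 = 3.99 * -0.89 = -3.5511
lambda_3 * g_3 = 5.82 * -4.88 = -28.4016
Total violation = 14.9544 + 3.5511 + 28.4016 = 46.9071


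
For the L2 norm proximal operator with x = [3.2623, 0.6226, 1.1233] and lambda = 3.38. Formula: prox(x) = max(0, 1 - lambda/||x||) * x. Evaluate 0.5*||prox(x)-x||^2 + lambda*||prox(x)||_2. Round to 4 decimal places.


Step 1: Compute ||x||.
||x|| = 3.506
Step 2: Compute scaling factor.
scale = max(0, 1 - 3.38/3.506) = 0.0359
Step 3: prox(x) = [0.1172, 0.0224, 0.0404]
||prox(x)|| = 0.126
Step 4: Proximal objective.
0.5*||prox-x||^2 = 5.7122
lambda*||prox|| = 0.4259
Total = 6.1381


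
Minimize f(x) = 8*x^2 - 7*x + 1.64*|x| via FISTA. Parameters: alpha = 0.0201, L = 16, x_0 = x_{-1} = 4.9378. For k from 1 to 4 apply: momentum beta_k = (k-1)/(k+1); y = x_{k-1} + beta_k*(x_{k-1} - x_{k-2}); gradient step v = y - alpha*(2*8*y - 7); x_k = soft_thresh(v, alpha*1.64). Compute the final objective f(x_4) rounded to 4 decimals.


FISTA on f(x) = 8*x^2 - 7*x + 1.64*|x|
L = 16, alpha = 0.0201
Iteration 1: beta = 0.0, y = 4.9378 + 0.0*(4.9378 - 4.9378) = 4.9378
  grad(y) = 72.0048, v = y - alpha*grad = 3.4905
  prox(v) = soft_thresh(3.4905, 0.033) = 3.4575
Iteration 2: beta = 0.3333, y = 3.4575 + 0.3333*(3.4575 - 4.9378) = 2.9641
  grad(y) = 40.4259, v = y - alpha*grad = 2.1516
  prox(v) = soft_thresh(2.1516, 0.033) = 2.1186
Iteration 3: beta = 0.5, y = 2.1186 + 0.5*(2.1186 - 3.4575) = 1.4491
  grad(y) = 16.186, v = y - alpha*grad = 1.1238
  prox(v) = soft_thresh(1.1238, 0.033) = 1.0908
Iteration 4: beta = 0.6, y = 1.0908 + 0.6*(1.0908 - 2.1186) = 0.4742
  grad(y) = 0.5865, v = y - alpha*grad = 0.4624
  prox(v) = soft_thresh(0.4624, 0.033) = 0.4294
f(x_4) = 8*0.4294^2 - 7*0.4294 + 1.64*|0.4294| = -0.8265


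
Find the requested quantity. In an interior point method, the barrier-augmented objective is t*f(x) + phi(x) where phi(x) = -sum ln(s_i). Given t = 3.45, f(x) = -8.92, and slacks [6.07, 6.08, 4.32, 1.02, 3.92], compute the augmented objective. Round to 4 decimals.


Step 1: Compute log-barrier.
ln values: [1.8034, 1.805, 1.4633, 0.0198, 1.3661]
phi = -(1.8034 + 1.805 + 1.4633 + 0.0198 + 1.3661) = -6.4575
Step 2: Compute augmented objective.
t*f(x) = 3.45*-8.92 = -30.774
Total = -30.774 - 6.4575 = -37.2315


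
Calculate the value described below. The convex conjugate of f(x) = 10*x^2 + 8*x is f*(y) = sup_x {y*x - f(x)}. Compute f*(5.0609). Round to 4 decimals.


f*(y) = sup_x {y*x - a*x^2 - b*x} = sup_x {(y-b)*x - a*x^2}
FOC: (y - b) - 2a*x = 0 => x* = (y - b)/(2a)
x* = (5.0609 - 8)/(2*10) = -0.147
f*(5.0609) = (y-b)^2/(4a) = (5.0609 - 8)^2/(4*10)
= 8.6383/40 = 0.216


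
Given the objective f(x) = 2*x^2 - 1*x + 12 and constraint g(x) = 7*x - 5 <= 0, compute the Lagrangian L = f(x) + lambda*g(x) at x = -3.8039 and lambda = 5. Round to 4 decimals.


Step 1: Evaluate f(x).
f(-3.8039) = 2*(-3.8039)^2 - 1*(-3.8039) + 12 = 44.7432
Step 2: Evaluate g(x).
g(-3.8039) = 7*-3.8039 - 5 = -31.6273
Step 3: Compute Lagrangian.
L = 44.7432 + 5*-31.6273 = -113.3933


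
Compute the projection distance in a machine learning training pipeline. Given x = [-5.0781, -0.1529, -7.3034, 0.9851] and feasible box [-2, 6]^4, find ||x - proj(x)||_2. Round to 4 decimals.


Project each component onto [-2, 6].
clip(-5.0781) = -2.0, clip(-0.1529) = -0.1529, clip(-7.3034) = -2.0, clip(0.9851) = 0.9851
Projection = [-2.0, -0.1529, -2.0, 0.9851]
Squared diffs: [9.4747, 0.0, 28.1261, 0.0]
Distance = sqrt(37.6008) = 6.1319


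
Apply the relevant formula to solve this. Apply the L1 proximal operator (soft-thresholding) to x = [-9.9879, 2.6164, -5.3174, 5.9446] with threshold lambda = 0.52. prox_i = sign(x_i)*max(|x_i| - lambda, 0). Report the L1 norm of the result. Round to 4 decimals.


Soft-thresholding with lambda = 0.52:
prox(-9.9879) = sign(-9.9879)*max(|-9.9879| - 0.52, 0) = -9.4679
prox(2.6164) = sign(2.6164)*max(|2.6164| - 0.52, 0) = 2.0964
prox(-5.3174) = sign(-5.3174)*max(|-5.3174| - 0.52, 0) = -4.7974
prox(5.9446) = sign(5.9446)*max(|5.9446| - 0.52, 0) = 5.4246
prox(x) = [-9.4679, 2.0964, -4.7974, 5.4246]
||prox(x)||_1 = 9.4679 + 2.0964 + 4.7974 + 5.4246 = 21.7863


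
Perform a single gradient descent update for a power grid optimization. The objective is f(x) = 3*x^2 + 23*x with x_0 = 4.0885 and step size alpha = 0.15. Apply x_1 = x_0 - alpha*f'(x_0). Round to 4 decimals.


We compute the gradient at x_0 and apply the update.
f'(x) = 6*x + 23
f'(4.0885) = 6*4.0885 + 23 = 47.531
x_1 = 4.0885 - 0.15*47.531 = -3.0412


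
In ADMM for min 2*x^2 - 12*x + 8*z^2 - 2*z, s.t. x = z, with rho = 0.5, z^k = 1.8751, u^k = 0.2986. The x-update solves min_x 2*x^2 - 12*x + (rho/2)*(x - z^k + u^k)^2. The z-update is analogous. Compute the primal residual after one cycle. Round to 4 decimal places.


ADMM iteration with rho = 0.5, z^k = 1.8751, u^k = 0.2986
Step 1: x-update.
Minimize 2*x^2 - 12*x + (0.5/2)*(x - 1.8751 + 0.2986)^2
FOC: (2*2 + 0.5)*x = 12 + 0.5*(1.8751 - 0.2986)
x^{k+1} = 2.8418
Step 2: z-update.
Minimize 8*z^2 - 2*z + (0.5/2)*(2.8418 - z + 0.2986)^2
FOC: (2*8 + 0.5)*z = 2 + 0.5*(2.8418 + 0.2986)
z^{k+1} = 0.2164
Step 3: u-update.
u^{k+1} = 0.2986 + 2.8418 - 0.2164 = 2.9241
Step 4: Primal residual = |2.8418 - 0.2164| = 2.6255


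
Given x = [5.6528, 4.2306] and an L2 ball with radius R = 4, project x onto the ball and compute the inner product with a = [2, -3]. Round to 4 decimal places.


Step 1: Compute ||x|| (intermediates to 6 decimals).
||x|| = sqrt(5.6528^2 + 4.2306^2) = 7.060604
Step 2: Project.
Since ||x|| > R, scale = R/||x|| = 4/7.060604 = 0.566524, proj(x) = scale * x
proj(x) = [3.202447, 2.396736]
Step 3: Dot product.
a^T * proj(x) = 2*3.202447 - 3*2.396736 = -0.7853


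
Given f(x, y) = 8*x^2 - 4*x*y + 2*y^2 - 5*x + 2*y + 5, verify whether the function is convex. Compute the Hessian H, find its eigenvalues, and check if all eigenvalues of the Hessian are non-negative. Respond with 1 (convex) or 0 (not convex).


The Hessian of f(x,y) = 8*x^2 - 4*x*y + 2*y^2 - 5*x + 2*y + 5 is:
H = [[16, -4], [-4, 4]]
Trace = 16 + 4 = 20
Determinant = 16*4 - (-4)^2 = 48
Discriminant = (20)^2 - 4*48 = 208.0
Eigenvalues: lambda_1 = 2.7889, lambda_2 = 17.2111
The function is convex.

1


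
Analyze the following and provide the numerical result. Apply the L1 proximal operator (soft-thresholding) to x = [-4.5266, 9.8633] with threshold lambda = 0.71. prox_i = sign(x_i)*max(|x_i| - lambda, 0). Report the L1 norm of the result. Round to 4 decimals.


Soft-thresholding with lambda = 0.71:
prox(-4.5266) = sign(-4.5266)*max(|-4.5266| - 0.71, 0) = -3.8166
prox(9.8633) = sign(9.8633)*max(|9.8633| - 0.71, 0) = 9.1533
prox(x) = [-3.8166, 9.1533]
||prox(x)||_1 = 3.8166 + 9.1533 = 12.9699


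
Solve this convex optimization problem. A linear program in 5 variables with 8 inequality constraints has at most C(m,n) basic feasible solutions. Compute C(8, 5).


Each vertex corresponds to some choice of n active constraints out of m, so the number of vertices is at most C(m, n) = m! / (n!(m-n)!).
m = 8, n = 5
Numerator: 8 * 7 * 6 * 5 * 4
Denominator: 5! = 120
C(8, 5) = 56


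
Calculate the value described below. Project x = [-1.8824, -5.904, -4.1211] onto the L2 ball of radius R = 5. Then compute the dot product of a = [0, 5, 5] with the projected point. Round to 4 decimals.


Step 1: Compute ||x|| (intermediates to 6 decimals).
||x|| = sqrt((-1.8824)^2 + (-5.904)^2 + (-4.1211)^2) = 7.44205
Step 2: Project.
Since ||x|| > R, scale = R/||x|| = 5/7.44205 = 0.671858, proj(x) = scale * x
proj(x) = [-1.264705, -3.96665, -2.768794]
Step 3: Dot product.
a^T * proj(x) = 0*(-1.264705) + 5*(-3.96665) + 5*(-2.768794) = -33.6772


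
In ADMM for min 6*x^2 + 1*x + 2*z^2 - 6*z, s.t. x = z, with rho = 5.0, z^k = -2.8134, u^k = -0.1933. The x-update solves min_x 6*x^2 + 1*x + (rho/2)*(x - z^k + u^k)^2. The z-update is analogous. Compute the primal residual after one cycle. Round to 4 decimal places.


ADMM iteration with rho = 5.0, z^k = -2.8134, u^k = -0.1933
Step 1: x-update.
Minimize 6*x^2 + 1*x + (5.0/2)*(x + 2.8134 - 0.1933)^2
FOC: (2*6 + 5.0)*x = -1 + 5.0*(-2.8134 + 0.1933)
x^{k+1} = -0.8294
Step 2: z-update.
Minimize 2*z^2 - 6*z + (5.0/2)*(-0.8294 - z - 0.1933)^2
FOC: (2*2 + 5.0)*z = 6 + 5.0*(-0.8294 - 0.1933)
z^{k+1} = 0.0985
Step 3: u-update.
u^{k+1} = -0.1933 - 0.8294 - 0.0985 = -1.1212
Step 4: Primal residual = |-0.8294 - 0.0985| = 0.9279


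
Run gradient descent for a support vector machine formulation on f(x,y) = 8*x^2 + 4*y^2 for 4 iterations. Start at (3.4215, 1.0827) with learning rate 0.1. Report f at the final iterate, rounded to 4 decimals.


Gradient descent on f(x,y) = 8*x^2 + 4*y^2.
Starting point: (3.4215, 1.0827), alpha = 0.1
Step 1: grad_x = 2*8*3.4215 = 54.744, grad_y = 2*4*1.0827 = 8.6616
  x_1 = 3.4215 - 0.1*54.744 = -2.0529
  y_1 = 1.0827 - 0.1*8.6616 = 0.2165
Step 2: grad_x = 2*8*-2.0529 = -32.8464, grad_y = 2*4*0.2165 = 1.7323
  x_2 = -2.0529 - 0.1*-32.8464 = 1.2317
  y_2 = 0.2165 - 0.1*1.7323 = 0.0433
Step 3: grad_x = 2*8*1.2317 = 19.7078, grad_y = 2*4*0.0433 = 0.3465
  x_3 = 1.2317 - 0.1*19.7078 = -0.739
  y_3 = 0.0433 - 0.1*0.3465 = 0.0087
Step 4: grad_x = 2*8*-0.739 = -11.8247, grad_y = 2*4*0.0087 = 0.0693
  x_4 = -0.739 - 0.1*-11.8247 = 0.4434
  y_4 = 0.0087 - 0.1*0.0693 = 0.0017
f(0.4434, 0.0017) = 8*0.4434^2 + 4*0.0017^2 = 1.573


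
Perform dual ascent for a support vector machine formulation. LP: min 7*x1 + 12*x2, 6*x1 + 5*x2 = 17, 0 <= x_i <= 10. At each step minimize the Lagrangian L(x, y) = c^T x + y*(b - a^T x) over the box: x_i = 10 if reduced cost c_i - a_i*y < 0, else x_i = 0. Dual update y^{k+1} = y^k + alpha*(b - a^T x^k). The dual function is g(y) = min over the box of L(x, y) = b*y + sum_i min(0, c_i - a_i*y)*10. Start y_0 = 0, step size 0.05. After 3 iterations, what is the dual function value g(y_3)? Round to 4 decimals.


Dual ascent for LP: min 7*x1 + 12*x2, 6*x1 + 5*x2 = 17, 0 <= x_i <= 10
Step 1: y^k = 0.0, reduced costs: (7.0, 12.0)
  x^k = (0.0, 0.0), subgradient = b - a^T x = 17.0
  y^{k+1} = 0.0 + 0.05*17.0 = 0.85
Step 2: y^k = 0.85, reduced costs: (1.9, 7.75)
  x^k = (0.0, 0.0), subgradient = b - a^T x = 17.0
  y^{k+1} = 0.85 + 0.05*17.0 = 1.7
Step 3: y^k = 1.7, reduced costs: (-3.2, 3.5)
  x^k = (10.0, 0.0), subgradient = b - a^T x = -43.0
  y^{k+1} = 1.7 + 0.05*-43.0 = -0.45
Dual objective at y_3 = -0.45: reduced costs (9.7, 14.25), box minimizer x = (0.0, 0.0)
g(y_3) = b*y + (c1 - a1*y)*x1 + (c2 - a2*y)*x2 = 17*(-0.45) + 9.7*0.0 + 14.25*0.0 = -7.65 + 0.0 + 0.0 = -7.65


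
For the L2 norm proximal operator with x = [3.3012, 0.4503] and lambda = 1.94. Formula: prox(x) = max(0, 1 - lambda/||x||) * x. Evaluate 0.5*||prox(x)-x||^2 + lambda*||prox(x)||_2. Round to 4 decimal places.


Step 1: Compute ||x||.
||x|| = 3.3318
Step 2: Compute scaling factor.
scale = max(0, 1 - 1.94/3.3318) = 0.4177
Step 3: prox(x) = [1.379, 0.1881]
||prox(x)|| = 1.3918
Step 4: Proximal objective.
0.5*||prox-x||^2 = 1.8818
lambda*||prox|| = 2.7001
Total = 4.5818


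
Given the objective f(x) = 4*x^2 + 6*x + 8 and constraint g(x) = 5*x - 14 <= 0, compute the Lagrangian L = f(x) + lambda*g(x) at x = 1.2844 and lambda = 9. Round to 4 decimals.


Step 1: Evaluate f(x).
f(1.2844) = 4*1.2844^2 + 6*1.2844 + 8 = 22.3051
Step 2: Evaluate g(x).
g(1.2844) = 5*1.2844 - 14 = -7.578
Step 3: Compute Lagrangian.
L = 22.3051 + 9*-7.578 = -45.8969


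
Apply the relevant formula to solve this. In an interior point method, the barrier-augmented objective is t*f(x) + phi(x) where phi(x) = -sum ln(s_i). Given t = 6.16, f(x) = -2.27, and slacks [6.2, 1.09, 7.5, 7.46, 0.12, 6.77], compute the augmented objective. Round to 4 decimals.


Step 1: Compute log-barrier.
ln values: [1.8245, 0.0862, 2.0149, 2.0096, -2.1203, 1.9125]
phi = -(1.8245 + 0.0862 + 2.0149 + 2.0096 - 2.1203 + 1.9125) = -5.7274
Step 2: Compute augmented objective.
t*f(x) = 6.16*-2.27 = -13.9832
Total = -13.9832 - 5.7274 = -19.7106


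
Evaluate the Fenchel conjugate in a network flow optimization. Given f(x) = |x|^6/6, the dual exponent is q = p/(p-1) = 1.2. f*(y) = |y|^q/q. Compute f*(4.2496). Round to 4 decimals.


The conjugate exponent q satisfies 1/p + 1/q = 1.
p = 6, so q = 6/(6 - 1) = 1.2
|y|^q = 4.2496^1.2 = 5.6757
f*(4.2496) = 5.6757 / 1.2 = 4.7297


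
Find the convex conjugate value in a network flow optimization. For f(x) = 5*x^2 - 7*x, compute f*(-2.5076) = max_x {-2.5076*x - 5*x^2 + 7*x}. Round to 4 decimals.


f*(y) = sup_x {y*x - a*x^2 - b*x} = sup_x {(y-b)*x - a*x^2}
FOC: (y - b) - 2a*x = 0 => x* = (y - b)/(2a)
x* = (-2.5076 + 7)/(2*5) = 0.4492
f*(-2.5076) = (y-b)^2/(4a) = (-2.5076 + 7)^2/(4*5)
= 20.1817/20 = 1.0091


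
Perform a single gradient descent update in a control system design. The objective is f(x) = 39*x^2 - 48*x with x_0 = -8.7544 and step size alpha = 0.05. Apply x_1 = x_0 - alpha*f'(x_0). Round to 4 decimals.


We compute the gradient at x_0 and apply the update.
f'(x) = 78*x - 48
f'(-8.7544) = 78*-8.7544 - 48 = -730.8432
x_1 = -8.7544 - 0.05*-730.8432 = 27.7878


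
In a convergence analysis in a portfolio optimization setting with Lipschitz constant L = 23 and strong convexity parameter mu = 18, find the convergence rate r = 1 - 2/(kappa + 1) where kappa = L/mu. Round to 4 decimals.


Step 1: Compute the condition number.
kappa = L/mu = 23/18 = 1.2778
Step 2: Compute the convergence rate.
r = 1 - 2/(kappa + 1) = 1 - 2*mu/(L + mu) = (L - mu)/(L + mu) = 5/41 = 0.122


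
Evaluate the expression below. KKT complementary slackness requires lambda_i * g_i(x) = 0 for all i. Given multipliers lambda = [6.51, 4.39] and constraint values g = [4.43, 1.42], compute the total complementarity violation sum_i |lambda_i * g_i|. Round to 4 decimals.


KKT complementary slackness check:
lambda_1 * g_1 = 6.51 * 4.43 = 28.8393
lambda_2 * g_2 = 4.39 * 1.42 = 6.2338
Total violation = 28.8393 + 6.2338 = 35.0731


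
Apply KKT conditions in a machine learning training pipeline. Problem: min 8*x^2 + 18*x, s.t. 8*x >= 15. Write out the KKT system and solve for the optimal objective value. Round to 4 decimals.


Step 1: Try lambda = 0 (constraint inactive).
x_unc = -18/(2*8) = -1.125
Check: 8*-1.125 = -9.0 < 15 -- violated!
Step 2: Constraint must be active: 8*x = 15
x* = 15/8 = 1.875
lambda = (2*8*1.875 + 18)/8 = 6.0
Step 3: Compute optimal value.
f(x*) = 8*1.875^2 + 18*1.875 = 61.875


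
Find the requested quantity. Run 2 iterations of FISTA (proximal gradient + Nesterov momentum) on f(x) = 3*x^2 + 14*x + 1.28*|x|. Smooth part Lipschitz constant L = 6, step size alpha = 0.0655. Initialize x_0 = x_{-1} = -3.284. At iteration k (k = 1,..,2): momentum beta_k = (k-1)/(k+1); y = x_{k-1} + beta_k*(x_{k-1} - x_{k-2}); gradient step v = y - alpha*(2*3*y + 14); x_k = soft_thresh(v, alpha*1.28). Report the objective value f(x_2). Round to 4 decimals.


FISTA on f(x) = 3*x^2 + 14*x + 1.28*|x|
L = 6, alpha = 0.0655
Iteration 1: beta = 0.0, y = -3.284 + 0.0*(-3.284 + 3.284) = -3.284
  grad(y) = -5.704, v = y - alpha*grad = -2.9104
  prox(v) = soft_thresh(-2.9104, 0.0838) = -2.8265
Iteration 2: beta = 0.3333, y = -2.8265 + 0.3333*(-2.8265 + 3.284) = -2.6741
  grad(y) = -2.0444, v = y - alpha*grad = -2.5402
  prox(v) = soft_thresh(-2.5402, 0.0838) = -2.4563
f(x_2) = 3*(-2.4563)^2 + 14*(-2.4563) + 1.28*|-2.4563| = -13.1439


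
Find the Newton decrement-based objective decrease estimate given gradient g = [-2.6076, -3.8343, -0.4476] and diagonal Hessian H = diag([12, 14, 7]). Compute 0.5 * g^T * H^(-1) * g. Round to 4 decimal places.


Step 1: H is diagonal, so H^(-1) * g = [-0.2173, -0.2739, -0.0639].
Step 2: g^T H^(-1) g = sum_i g_i^2 / H_ii
  = (-2.6076)^2/12 + (-3.8343)^2/14 + (-0.4476)^2/7
  = 0.5666 + 1.0501 + 0.0286 = 1.6454
Step 3: Objective decrease = 0.5 * g^T H^(-1) g = 0.8227


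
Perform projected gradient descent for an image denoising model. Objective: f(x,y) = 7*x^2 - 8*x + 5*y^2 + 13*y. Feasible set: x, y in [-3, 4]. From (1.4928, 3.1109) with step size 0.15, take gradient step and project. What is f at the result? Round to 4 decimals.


Step 1: Compute gradient at (1.4928, 3.1109).
grad_x = 2*7*1.4928 - 8 = 12.8992
grad_y = 2*5*3.1109 + 13 = 44.109
Step 2: Gradient step.
x_raw = 1.4928 - 0.15*12.8992 = -0.4421
y_raw = 3.1109 - 0.15*44.109 = -3.5055
Step 3: Project onto [-3, 4].
x_proj = clip(-0.4421) = -0.4421
y_proj = clip(-3.5055) = -3.0
Step 4: Evaluate f.
f(-0.4421, -3.0) = 10.9047


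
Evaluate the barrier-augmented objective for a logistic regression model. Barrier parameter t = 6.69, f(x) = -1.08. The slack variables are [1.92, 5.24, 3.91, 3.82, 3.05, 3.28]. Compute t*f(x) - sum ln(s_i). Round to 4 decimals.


Step 1: Compute log-barrier.
ln values: [0.6523, 1.6563, 1.3635, 1.3403, 1.1151, 1.1878]
phi = -(0.6523 + 1.6563 + 1.3635 + 1.3403 + 1.1151 + 1.1878) = -7.3154
Step 2: Compute augmented objective.
t*f(x) = 6.69*-1.08 = -7.2252
Total = -7.2252 - 7.3154 = -14.5406


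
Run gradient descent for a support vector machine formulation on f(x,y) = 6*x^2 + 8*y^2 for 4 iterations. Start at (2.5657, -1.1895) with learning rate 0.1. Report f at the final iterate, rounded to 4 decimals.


Gradient descent on f(x,y) = 6*x^2 + 8*y^2.
Starting point: (2.5657, -1.1895), alpha = 0.1
Step 1: grad_x = 2*6*2.5657 = 30.7884, grad_y = 2*8*-1.1895 = -19.032
  x_1 = 2.5657 - 0.1*30.7884 = -0.5131
  y_1 = -1.1895 - 0.1*-19.032 = 0.7137
Step 2: grad_x = 2*6*-0.5131 = -6.1577, grad_y = 2*8*0.7137 = 11.4192
  x_2 = -0.5131 - 0.1*-6.1577 = 0.1026
  y_2 = 0.7137 - 0.1*11.4192 = -0.4282
Step 3: grad_x = 2*6*0.1026 = 1.2315, grad_y = 2*8*-0.4282 = -6.8515
  x_3 = 0.1026 - 0.1*1.2315 = -0.0205
  y_3 = -0.4282 - 0.1*-6.8515 = 0.2569
Step 4: grad_x = 2*6*-0.0205 = -0.2463, grad_y = 2*8*0.2569 = 4.1109
  x_4 = -0.0205 - 0.1*-0.2463 = 0.0041
  y_4 = 0.2569 - 0.1*4.1109 = -0.1542
f(0.0041, -0.1542) = 6*0.0041^2 + 8*(-0.1542)^2 = 0.1902


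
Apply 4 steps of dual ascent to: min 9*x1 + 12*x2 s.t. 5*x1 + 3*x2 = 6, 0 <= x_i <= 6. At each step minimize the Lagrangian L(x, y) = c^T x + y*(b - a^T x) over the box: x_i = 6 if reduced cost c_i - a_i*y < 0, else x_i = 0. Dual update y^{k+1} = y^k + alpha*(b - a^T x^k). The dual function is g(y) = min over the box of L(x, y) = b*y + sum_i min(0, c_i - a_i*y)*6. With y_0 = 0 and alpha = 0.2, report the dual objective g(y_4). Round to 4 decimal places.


Dual ascent for LP: min 9*x1 + 12*x2, 5*x1 + 3*x2 = 6, 0 <= x_i <= 6
Step 1: y^k = 0.0, reduced costs: (9.0, 12.0)
  x^k = (0.0, 0.0), subgradient = b - a^T x = 6.0
  y^{k+1} = 0.0 + 0.2*6.0 = 1.2
Step 2: y^k = 1.2, reduced costs: (3.0, 8.4)
  x^k = (0.0, 0.0), subgradient = b - a^T x = 6.0
  y^{k+1} = 1.2 + 0.2*6.0 = 2.4
Step 3: y^k = 2.4, reduced costs: (-3.0, 4.8)
  x^k = (6.0, 0.0), subgradient = b - a^T x = -24.0
  y^{k+1} = 2.4 + 0.2*-24.0 = -2.4
Step 4: y^k = -2.4, reduced costs: (21.0, 19.2)
  x^k = (0.0, 0.0), subgradient = b - a^T x = 6.0
  y^{k+1} = -2.4 + 0.2*6.0 = -1.2
Dual objective at y_4 = -1.2: reduced costs (15.0, 15.6), box minimizer x = (0.0, 0.0)
g(y_4) = b*y + (c1 - a1*y)*x1 + (c2 - a2*y)*x2 = 6*(-1.2) + 15.0*0.0 + 15.6*0.0 = -7.2 + 0.0 + 0.0 = -7.2


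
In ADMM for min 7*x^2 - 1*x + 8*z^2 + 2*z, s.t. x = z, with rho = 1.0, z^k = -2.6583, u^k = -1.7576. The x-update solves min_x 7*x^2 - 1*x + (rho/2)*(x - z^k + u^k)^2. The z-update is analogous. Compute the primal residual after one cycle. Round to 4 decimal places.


ADMM iteration with rho = 1.0, z^k = -2.6583, u^k = -1.7576
Step 1: x-update.
Minimize 7*x^2 - 1*x + (1.0/2)*(x + 2.6583 - 1.7576)^2
FOC: (2*7 + 1.0)*x = 1 + 1.0*(-2.6583 + 1.7576)
x^{k+1} = 0.0066
Step 2: z-update.
Minimize 8*z^2 + 2*z + (1.0/2)*(0.0066 - z - 1.7576)^2
FOC: (2*8 + 1.0)*z = -2 + 1.0*(0.0066 - 1.7576)
z^{k+1} = -0.2206
Step 3: u-update.
u^{k+1} = -1.7576 + 0.0066 + 0.2206 = -1.5303
Step 4: Primal residual = |0.0066 + 0.2206| = 0.2273


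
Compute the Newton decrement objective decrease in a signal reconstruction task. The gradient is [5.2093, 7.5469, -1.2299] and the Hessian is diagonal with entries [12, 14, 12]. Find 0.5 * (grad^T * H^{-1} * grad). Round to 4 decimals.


Step 1: H is diagonal, so H^(-1) * g = [0.4341, 0.5391, -0.1025].
Step 2: g^T H^(-1) g = sum_i g_i^2 / H_ii
  = (5.2093)^2/12 + (7.5469)^2/14 + (-1.2299)^2/12
  = 2.2614 + 4.0683 + 0.1261 = 6.4557
Step 3: Objective decrease = 0.5 * g^T H^(-1) g = 3.2279


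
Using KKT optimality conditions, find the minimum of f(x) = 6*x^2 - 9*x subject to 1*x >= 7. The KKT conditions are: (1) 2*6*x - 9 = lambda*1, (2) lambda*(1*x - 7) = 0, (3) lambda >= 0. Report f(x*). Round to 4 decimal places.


Step 1: Try lambda = 0 (constraint inactive).
x_unc = 9/(2*6) = 0.75
Check: 1*0.75 = 0.75 < 7 -- violated!
Step 2: Constraint must be active: 1*x = 7
x* = 7/1 = 7.0
lambda = (2*6*7.0 - 9)/1 = 75.0
Step 3: Compute optimal value.
f(x*) = 6*7.0^2 - 9*7.0 = 231.0


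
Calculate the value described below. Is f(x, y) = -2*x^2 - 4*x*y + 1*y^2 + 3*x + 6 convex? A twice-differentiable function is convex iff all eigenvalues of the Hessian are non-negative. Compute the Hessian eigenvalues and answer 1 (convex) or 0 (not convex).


The Hessian of f(x,y) = -2*x^2 - 4*x*y + 1*y^2 + 3*x + 6 is:
H = [[-4, -4], [-4, 2]]
Trace = -4 + 2 = -2
Determinant = -4*2 - (-4)^2 = -24
Discriminant = (-2)^2 - 4*-24 = 100.0
Eigenvalues: lambda_1 = -6.0, lambda_2 = 4.0
The function is not convex.

0


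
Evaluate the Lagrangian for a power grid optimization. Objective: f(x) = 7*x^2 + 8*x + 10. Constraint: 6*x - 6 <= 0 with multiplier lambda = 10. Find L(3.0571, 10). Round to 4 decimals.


Step 1: Evaluate f(x).
f(3.0571) = 7*3.0571^2 + 8*3.0571 + 10 = 99.8778
Step 2: Evaluate g(x).
g(3.0571) = 6*3.0571 - 6 = 12.3426
Step 3: Compute Lagrangian.
L = 99.8778 + 10*12.3426 = 223.3038


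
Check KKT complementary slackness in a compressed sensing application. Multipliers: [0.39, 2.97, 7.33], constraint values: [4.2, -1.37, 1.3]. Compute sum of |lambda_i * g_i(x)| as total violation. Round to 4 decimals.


KKT complementary slackness check:
lambda_1 * g_1 = 0.39 * 4.2 = 1.638
lambda_2 * g_2 = 2.97 * -1.37 = -4.0689
lambda_3 * g_3 = 7.33 * 1.3 = 9.529
Total violation = 1.638 + 4.0689 + 9.529 = 15.2359


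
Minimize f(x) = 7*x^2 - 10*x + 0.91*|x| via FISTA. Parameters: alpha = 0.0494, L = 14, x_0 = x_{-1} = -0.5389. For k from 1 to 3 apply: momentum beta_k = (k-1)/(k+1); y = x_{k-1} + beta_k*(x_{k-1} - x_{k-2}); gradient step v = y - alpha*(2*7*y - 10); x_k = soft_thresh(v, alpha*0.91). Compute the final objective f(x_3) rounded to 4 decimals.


FISTA on f(x) = 7*x^2 - 10*x + 0.91*|x|
L = 14, alpha = 0.0494
Iteration 1: beta = 0.0, y = -0.5389 + 0.0*(-0.5389 + 0.5389) = -0.5389
  grad(y) = -17.5446, v = y - alpha*grad = 0.3278
  prox(v) = soft_thresh(0.3278, 0.045) = 0.2828
Iteration 2: beta = 0.3333, y = 0.2828 + 0.3333*(0.2828 + 0.5389) = 0.5568
  grad(y) = -2.2053, v = y - alpha*grad = 0.6657
  prox(v) = soft_thresh(0.6657, 0.045) = 0.6208
Iteration 3: beta = 0.5, y = 0.6208 + 0.5*(0.6208 - 0.2828) = 0.7897
  grad(y) = 1.0559, v = y - alpha*grad = 0.7375
  prox(v) = soft_thresh(0.7375, 0.045) = 0.6926
f(x_3) = 7*0.6926^2 - 10*0.6926 + 0.91*|0.6926| = -2.9379


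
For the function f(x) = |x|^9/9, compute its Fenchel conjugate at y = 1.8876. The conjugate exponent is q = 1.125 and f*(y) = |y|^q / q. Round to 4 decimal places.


The conjugate exponent q satisfies 1/p + 1/q = 1.
p = 9, so q = 9/(9 - 1) = 1.125
|y|^q = 1.8876^1.125 = 2.0436
f*(1.8876) = 2.0436 / 1.125 = 1.8165


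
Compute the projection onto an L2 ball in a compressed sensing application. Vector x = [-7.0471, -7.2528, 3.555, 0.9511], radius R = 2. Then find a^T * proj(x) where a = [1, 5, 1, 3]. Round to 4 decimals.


Step 1: Compute ||x|| (intermediates to 6 decimals).
||x|| = sqrt((-7.0471)^2 + (-7.2528)^2 + 3.555^2 + 0.9511^2) = 10.761382
Step 2: Project.
Since ||x|| > R, scale = R/||x|| = 2/10.761382 = 0.18585, proj(x) = scale * x
proj(x) = [-1.309704, -1.347933, 0.660697, 0.176762]
Step 3: Dot product.
a^T * proj(x) = 1*(-1.309704) + 5*(-1.347933) + 1*0.660697 + 3*0.176762 = -6.8584


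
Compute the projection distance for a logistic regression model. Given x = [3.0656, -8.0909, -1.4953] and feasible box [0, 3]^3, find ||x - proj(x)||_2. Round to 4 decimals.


Project each component onto [0, 3].
clip(3.0656) = 3.0, clip(-8.0909) = 0.0, clip(-1.4953) = 0.0
Projection = [3.0, 0.0, 0.0]
Squared diffs: [0.0043, 65.4627, 2.2359]
Distance = sqrt(67.7029) = 8.2282


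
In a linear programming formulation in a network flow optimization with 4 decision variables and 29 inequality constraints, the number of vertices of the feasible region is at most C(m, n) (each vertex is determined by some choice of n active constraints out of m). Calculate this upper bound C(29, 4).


Each vertex corresponds to some choice of n active constraints out of m, so the number of vertices is at most C(m, n) = m! / (n!(m-n)!).
m = 29, n = 4
Numerator: 29 * 28 * 27 * 26
Denominator: 4! = 24
C(29, 4) = 23751


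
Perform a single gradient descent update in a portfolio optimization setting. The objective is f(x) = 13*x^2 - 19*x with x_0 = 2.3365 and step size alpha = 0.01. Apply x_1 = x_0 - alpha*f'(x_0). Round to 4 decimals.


We compute the gradient at x_0 and apply the update.
f'(x) = 26*x - 19
f'(2.3365) = 26*2.3365 - 19 = 41.749
x_1 = 2.3365 - 0.01*41.749 = 1.919


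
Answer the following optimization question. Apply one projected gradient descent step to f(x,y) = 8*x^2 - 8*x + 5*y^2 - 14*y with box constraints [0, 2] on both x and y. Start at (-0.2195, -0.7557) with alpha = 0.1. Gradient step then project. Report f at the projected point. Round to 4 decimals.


Step 1: Compute gradient at (-0.2195, -0.7557).
grad_x = 2*8*-0.2195 - 8 = -11.512
grad_y = 2*5*-0.7557 - 14 = -21.557
Step 2: Gradient step.
x_raw = -0.2195 - 0.1*-11.512 = 0.9317
y_raw = -0.7557 - 0.1*-21.557 = 1.4
Step 3: Project onto [0, 2].
x_proj = clip(0.9317) = 0.9317
y_proj = clip(1.4) = 1.4
Step 4: Evaluate f.
f(0.9317, 1.4) = -10.3091


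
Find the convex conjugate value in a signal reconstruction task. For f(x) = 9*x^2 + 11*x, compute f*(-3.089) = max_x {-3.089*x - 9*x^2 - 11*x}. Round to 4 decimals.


f*(y) = sup_x {y*x - a*x^2 - b*x} = sup_x {(y-b)*x - a*x^2}
FOC: (y - b) - 2a*x = 0 => x* = (y - b)/(2a)
x* = (-3.089 - 11)/(2*9) = -0.7827
f*(-3.089) = (y-b)^2/(4a) = (-3.089 - 11)^2/(4*9)
= 198.4999/36 = 5.5139


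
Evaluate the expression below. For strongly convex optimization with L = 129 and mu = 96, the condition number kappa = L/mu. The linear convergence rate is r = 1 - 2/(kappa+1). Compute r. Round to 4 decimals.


Step 1: Compute the condition number.
kappa = L/mu = 129/96 = 1.3438
Step 2: Compute the convergence rate.
r = 1 - 2/(kappa + 1) = 1 - 2*mu/(L + mu) = (L - mu)/(L + mu) = 33/225 = 0.1467


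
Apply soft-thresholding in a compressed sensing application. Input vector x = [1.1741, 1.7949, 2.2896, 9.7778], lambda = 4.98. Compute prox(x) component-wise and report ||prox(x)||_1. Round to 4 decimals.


Soft-thresholding with lambda = 4.98:
prox(1.1741) = sign(1.1741)*max(|1.1741| - 4.98, 0) = 0.0
prox(1.7949) = sign(1.7949)*max(|1.7949| - 4.98, 0) = 0.0
prox(2.2896) = sign(2.2896)*max(|2.2896| - 4.98, 0) = 0.0
prox(9.7778) = sign(9.7778)*max(|9.7778| - 4.98, 0) = 4.7978
prox(x) = [0.0, 0.0, 0.0, 4.7978]
||prox(x)||_1 = 0.0 + 0.0 + 0.0 + 4.7978 = 4.7978


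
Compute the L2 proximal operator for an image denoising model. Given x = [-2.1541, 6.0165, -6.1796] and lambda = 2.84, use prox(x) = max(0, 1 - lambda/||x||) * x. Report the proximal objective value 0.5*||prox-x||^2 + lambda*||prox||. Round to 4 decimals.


Step 1: Compute ||x||.
||x|| = 8.8896
Step 2: Compute scaling factor.
scale = max(0, 1 - 2.84/8.8896) = 0.6805
Step 3: prox(x) = [-1.4659, 4.0944, -4.2054]
||prox(x)|| = 6.0496
Step 4: Proximal objective.
0.5*||prox-x||^2 = 4.0328
lambda*||prox|| = 17.1809
Total = 21.2138


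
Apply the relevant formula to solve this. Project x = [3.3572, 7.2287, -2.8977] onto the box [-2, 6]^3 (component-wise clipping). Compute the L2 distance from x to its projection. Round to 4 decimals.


Project each component onto [-2, 6].
clip(3.3572) = 3.3572, clip(7.2287) = 6.0, clip(-2.8977) = -2.0
Projection = [3.3572, 6.0, -2.0]
Squared diffs: [0.0, 1.5097, 0.8059]
Distance = sqrt(2.3156) = 1.5217


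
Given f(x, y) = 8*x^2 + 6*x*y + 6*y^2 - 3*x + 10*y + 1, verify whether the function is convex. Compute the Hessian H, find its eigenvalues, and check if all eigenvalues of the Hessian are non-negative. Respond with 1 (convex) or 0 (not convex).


The Hessian of f(x,y) = 8*x^2 + 6*x*y + 6*y^2 - 3*x + 10*y + 1 is:
H = [[16, 6], [6, 12]]
Trace = 16 + 12 = 28
Determinant = 16*12 - (6)^2 = 156
Discriminant = (28)^2 - 4*156 = 160.0
Eigenvalues: lambda_1 = 7.6754, lambda_2 = 20.3246
The function is convex.

1


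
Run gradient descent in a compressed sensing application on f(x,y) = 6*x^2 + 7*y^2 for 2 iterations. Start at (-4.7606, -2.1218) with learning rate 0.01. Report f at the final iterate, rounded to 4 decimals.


Gradient descent on f(x,y) = 6*x^2 + 7*y^2.
Starting point: (-4.7606, -2.1218), alpha = 0.01
Step 1: grad_x = 2*6*-4.7606 = -57.1272, grad_y = 2*7*-2.1218 = -29.7052
  x_1 = -4.7606 - 0.01*-57.1272 = -4.1893
  y_1 = -2.1218 - 0.01*-29.7052 = -1.8247
Step 2: grad_x = 2*6*-4.1893 = -50.2719, grad_y = 2*7*-1.8247 = -25.5465
  x_2 = -4.1893 - 0.01*-50.2719 = -3.6866
  y_2 = -1.8247 - 0.01*-25.5465 = -1.5693
f(-3.6866, -1.5693) = 6*(-3.6866)^2 + 7*(-1.5693)^2 = 98.785


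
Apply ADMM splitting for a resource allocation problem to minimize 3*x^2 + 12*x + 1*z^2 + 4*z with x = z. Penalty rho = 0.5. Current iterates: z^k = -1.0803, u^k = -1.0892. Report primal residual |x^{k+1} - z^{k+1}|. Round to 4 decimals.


ADMM iteration with rho = 0.5, z^k = -1.0803, u^k = -1.0892
Step 1: x-update.
Minimize 3*x^2 + 12*x + (0.5/2)*(x + 1.0803 - 1.0892)^2
FOC: (2*3 + 0.5)*x = -12 + 0.5*(-1.0803 + 1.0892)
x^{k+1} = -1.8455
Step 2: z-update.
Minimize 1*z^2 + 4*z + (0.5/2)*(-1.8455 - z - 1.0892)^2
FOC: (2*1 + 0.5)*z = -4 + 0.5*(-1.8455 - 1.0892)
z^{k+1} = -2.1869
Step 3: u-update.
u^{k+1} = -1.0892 - 1.8455 + 2.1869 = -0.7477
Step 4: Primal residual = |-1.8455 + 2.1869| = 0.3415


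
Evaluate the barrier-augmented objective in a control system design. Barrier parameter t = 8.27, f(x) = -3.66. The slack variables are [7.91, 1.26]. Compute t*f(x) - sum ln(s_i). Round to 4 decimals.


Step 1: Compute log-barrier.
ln values: [2.0681, 0.2311]
phi = -(2.0681 + 0.2311) = -2.2992
Step 2: Compute augmented objective.
t*f(x) = 8.27*-3.66 = -30.2682
Total = -30.2682 - 2.2992 = -32.5674


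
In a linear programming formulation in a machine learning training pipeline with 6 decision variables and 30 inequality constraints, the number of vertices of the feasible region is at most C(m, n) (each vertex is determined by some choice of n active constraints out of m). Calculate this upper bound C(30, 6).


Each vertex corresponds to some choice of n active constraints out of m, so the number of vertices is at most C(m, n) = m! / (n!(m-n)!).
m = 30, n = 6
Numerator: 30 * 29 * 28 * 27 * 26 * 25
Denominator: 6! = 720
C(30, 6) = 593775


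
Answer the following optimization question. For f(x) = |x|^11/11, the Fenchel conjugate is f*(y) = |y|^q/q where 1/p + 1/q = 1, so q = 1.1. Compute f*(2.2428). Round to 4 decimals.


The conjugate exponent q satisfies 1/p + 1/q = 1.
p = 11, so q = 11/(11 - 1) = 1.1
|y|^q = 2.2428^1.1 = 2.4315
f*(2.2428) = 2.4315 / 1.1 = 2.2104


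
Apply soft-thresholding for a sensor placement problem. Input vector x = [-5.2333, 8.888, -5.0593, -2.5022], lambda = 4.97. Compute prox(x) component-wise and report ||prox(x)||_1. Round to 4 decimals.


Soft-thresholding with lambda = 4.97:
prox(-5.2333) = sign(-5.2333)*max(|-5.2333| - 4.97, 0) = -0.2633
prox(8.888) = sign(8.888)*max(|8.888| - 4.97, 0) = 3.918
prox(-5.0593) = sign(-5.0593)*max(|-5.0593| - 4.97, 0) = -0.0893
prox(-2.5022) = sign(-2.5022)*max(|-2.5022| - 4.97, 0) = 0.0
prox(x) = [-0.2633, 3.918, -0.0893, 0.0]
||prox(x)||_1 = 0.2633 + 3.918 + 0.0893 + 0.0 = 4.2706


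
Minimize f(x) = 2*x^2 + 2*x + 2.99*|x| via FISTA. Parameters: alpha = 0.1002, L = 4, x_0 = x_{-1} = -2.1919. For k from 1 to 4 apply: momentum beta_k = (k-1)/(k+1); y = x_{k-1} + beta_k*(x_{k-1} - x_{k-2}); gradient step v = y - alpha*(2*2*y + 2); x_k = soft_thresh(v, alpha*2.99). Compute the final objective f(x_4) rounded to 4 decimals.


FISTA on f(x) = 2*x^2 + 2*x + 2.99*|x|
L = 4, alpha = 0.1002
Iteration 1: beta = 0.0, y = -2.1919 + 0.0*(-2.1919 + 2.1919) = -2.1919
  grad(y) = -6.7676, v = y - alpha*grad = -1.5138
  prox(v) = soft_thresh(-1.5138, 0.2996) = -1.2142
Iteration 2: beta = 0.3333, y = -1.2142 + 0.3333*(-1.2142 + 2.1919) = -0.8883
  grad(y) = -1.5531, v = y - alpha*grad = -0.7327
  prox(v) = soft_thresh(-0.7327, 0.2996) = -0.4331
Iteration 3: beta = 0.5, y = -0.4331 + 0.5*(-0.4331 + 1.2142) = -0.0425
  grad(y) = 1.83, v = y - alpha*grad = -0.2259
  prox(v) = soft_thresh(-0.2259, 0.2996) = 0.0
Iteration 4: beta = 0.6, y = 0.0 + 0.6*(0.0 + 0.4331) = 0.2598
  grad(y) = 3.0393, v = y - alpha*grad = -0.0447
  prox(v) = soft_thresh(-0.0447, 0.2996) = 0.0
f(x_4) = 2*0.0^2 + 2*0.0 + 2.99*|0.0| = 0.0


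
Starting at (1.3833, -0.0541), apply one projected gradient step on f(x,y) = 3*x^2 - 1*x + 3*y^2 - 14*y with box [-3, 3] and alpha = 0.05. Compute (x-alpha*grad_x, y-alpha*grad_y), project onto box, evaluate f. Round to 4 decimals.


Step 1: Compute gradient at (1.3833, -0.0541).
grad_x = 2*3*1.3833 - 1 = 7.2998
grad_y = 2*3*-0.0541 - 14 = -14.3246
Step 2: Gradient step.
x_raw = 1.3833 - 0.05*7.2998 = 1.0183
y_raw = -0.0541 - 0.05*-14.3246 = 0.6621
Step 3: Project onto [-3, 3].
x_proj = clip(1.0183) = 1.0183
y_proj = clip(0.6621) = 0.6621
Step 4: Evaluate f.
f(1.0183, 0.6621) = -5.862


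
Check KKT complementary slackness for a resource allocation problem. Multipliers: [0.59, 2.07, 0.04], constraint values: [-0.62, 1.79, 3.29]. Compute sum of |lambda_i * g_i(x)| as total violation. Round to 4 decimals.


KKT complementary slackness check:
lambda_1 * g_1 = 0.59 * -0.62 = -0.3658
lambda_2 * g_2 = 2.07 * 1.79 = 3.7053
lambda_3 * g_3 = 0.04 * 3.29 = 0.1316
Total violation = 0.3658 + 3.7053 + 0.1316 = 4.2027


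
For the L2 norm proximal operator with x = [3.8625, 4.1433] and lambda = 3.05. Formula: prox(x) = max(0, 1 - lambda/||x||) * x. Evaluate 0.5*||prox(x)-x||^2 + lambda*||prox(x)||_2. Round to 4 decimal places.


Step 1: Compute ||x||.
||x|| = 5.6644
Step 2: Compute scaling factor.
scale = max(0, 1 - 3.05/5.6644) = 0.4616
Step 3: prox(x) = [1.7827, 1.9124]
||prox(x)|| = 2.6144
Step 4: Proximal objective.
0.5*||prox-x||^2 = 4.6513
lambda*||prox|| = 7.9739
Total = 12.6253


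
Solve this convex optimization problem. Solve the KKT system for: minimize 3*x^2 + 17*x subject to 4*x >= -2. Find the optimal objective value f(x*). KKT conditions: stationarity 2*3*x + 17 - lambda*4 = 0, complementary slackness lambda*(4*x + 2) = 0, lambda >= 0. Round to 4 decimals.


Step 1: Try lambda = 0 (constraint inactive).
x_unc = -17/(2*3) = -2.8333
Check: 4*-2.8333 = -11.3332 < -2 -- violated!
Step 2: Constraint must be active: 4*x = -2
x* = -2/4 = -0.5
lambda = (2*3*(-0.5) + 17)/4 = 3.5
Step 3: Compute optimal value.
f(x*) = 3*(-0.5)^2 + 17*(-0.5) = -7.75


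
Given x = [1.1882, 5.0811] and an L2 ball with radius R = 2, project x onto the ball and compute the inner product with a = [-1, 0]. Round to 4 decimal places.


Step 1: Compute ||x|| (intermediates to 6 decimals).
||x|| = sqrt(1.1882^2 + 5.0811^2) = 5.218179
Step 2: Project.
Since ||x|| > R, scale = R/||x|| = 2/5.218179 = 0.383275, proj(x) = scale * x
proj(x) = [0.455407, 1.947459]
Step 3: Dot product.
a^T * proj(x) = -1*0.455407 + 0*1.947459 = -0.4554


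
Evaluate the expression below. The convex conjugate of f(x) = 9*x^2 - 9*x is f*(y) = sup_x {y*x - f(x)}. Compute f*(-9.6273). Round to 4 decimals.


f*(y) = sup_x {y*x - a*x^2 - b*x} = sup_x {(y-b)*x - a*x^2}
FOC: (y - b) - 2a*x = 0 => x* = (y - b)/(2a)
x* = (-9.6273 + 9)/(2*9) = -0.0349
f*(-9.6273) = (y-b)^2/(4a) = (-9.6273 + 9)^2/(4*9)
= 0.3935/36 = 0.0109


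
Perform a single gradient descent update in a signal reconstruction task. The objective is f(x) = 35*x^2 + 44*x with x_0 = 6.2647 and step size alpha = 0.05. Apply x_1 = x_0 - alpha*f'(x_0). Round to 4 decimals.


We compute the gradient at x_0 and apply the update.
f'(x) = 70*x + 44
f'(6.2647) = 70*6.2647 + 44 = 482.529
x_1 = 6.2647 - 0.05*482.529 = -17.8618


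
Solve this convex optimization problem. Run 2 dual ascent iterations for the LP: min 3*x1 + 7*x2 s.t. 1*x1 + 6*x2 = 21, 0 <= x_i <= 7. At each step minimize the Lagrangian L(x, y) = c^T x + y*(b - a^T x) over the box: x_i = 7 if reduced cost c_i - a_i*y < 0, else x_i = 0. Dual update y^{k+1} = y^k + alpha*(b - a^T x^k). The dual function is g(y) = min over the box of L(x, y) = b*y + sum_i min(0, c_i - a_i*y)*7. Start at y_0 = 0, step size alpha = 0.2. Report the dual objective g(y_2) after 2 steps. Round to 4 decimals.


Dual ascent for LP: min 3*x1 + 7*x2, 1*x1 + 6*x2 = 21, 0 <= x_i <= 7
Step 1: y^k = 0.0, reduced costs: (3.0, 7.0)
  x^k = (0.0, 0.0), subgradient = b - a^T x = 21.0
  y^{k+1} = 0.0 + 0.2*21.0 = 4.2
Step 2: y^k = 4.2, reduced costs: (-1.2, -18.2)
  x^k = (7.0, 7.0), subgradient = b - a^T x = -28.0
  y^{k+1} = 4.2 + 0.2*-28.0 = -1.4
Dual objective at y_2 = -1.4: reduced costs (4.4, 15.4), box minimizer x = (0.0, 0.0)
g(y_2) = b*y + (c1 - a1*y)*x1 + (c2 - a2*y)*x2 = 21*(-1.4) + 4.4*0.0 + 15.4*0.0 = -29.4 + 0.0 + 0.0 = -29.4


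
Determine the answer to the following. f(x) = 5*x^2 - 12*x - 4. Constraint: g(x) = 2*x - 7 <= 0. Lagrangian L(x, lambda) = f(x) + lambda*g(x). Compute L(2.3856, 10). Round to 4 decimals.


Step 1: Evaluate f(x).
f(2.3856) = 5*2.3856^2 - 12*2.3856 - 4 = -4.1718
Step 2: Evaluate g(x).
g(2.3856) = 2*2.3856 - 7 = -2.2288
Step 3: Compute Lagrangian.
L = -4.1718 + 10*-2.2288 = -26.4598


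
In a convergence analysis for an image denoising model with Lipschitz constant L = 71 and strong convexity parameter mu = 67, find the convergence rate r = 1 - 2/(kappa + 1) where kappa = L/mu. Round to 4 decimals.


Step 1: Compute the condition number.
kappa = L/mu = 71/67 = 1.0597
Step 2: Compute the convergence rate.
r = 1 - 2/(kappa + 1) = 1 - 2*mu/(L + mu) = (L - mu)/(L + mu) = 4/138 = 0.029


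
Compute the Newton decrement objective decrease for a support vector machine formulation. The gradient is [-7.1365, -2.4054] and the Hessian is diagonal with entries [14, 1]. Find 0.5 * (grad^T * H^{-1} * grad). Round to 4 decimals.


Step 1: H is diagonal, so H^(-1) * g = [-0.5098, -2.4054].
Step 2: g^T H^(-1) g = sum_i g_i^2 / H_ii
  = (-7.1365)^2/14 + (-2.4054)^2/1
  = 3.6378 + 5.7859 = 9.4238
Step 3: Objective decrease = 0.5 * g^T H^(-1) g = 4.7119


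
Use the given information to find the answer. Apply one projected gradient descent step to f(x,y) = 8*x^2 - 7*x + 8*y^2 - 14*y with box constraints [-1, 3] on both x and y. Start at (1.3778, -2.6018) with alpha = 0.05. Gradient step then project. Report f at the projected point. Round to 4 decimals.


Step 1: Compute gradient at (1.3778, -2.6018).
grad_x = 2*8*1.3778 - 7 = 15.0448
grad_y = 2*8*-2.6018 - 14 = -55.6288
Step 2: Gradient step.
x_raw = 1.3778 - 0.05*15.0448 = 0.6256
y_raw = -2.6018 - 0.05*-55.6288 = 0.1796
Step 3: Project onto [-1, 3].
x_proj = clip(0.6256) = 0.6256
y_proj = clip(0.1796) = 0.1796
Step 4: Evaluate f.
f(0.6256, 0.1796) = -3.5051


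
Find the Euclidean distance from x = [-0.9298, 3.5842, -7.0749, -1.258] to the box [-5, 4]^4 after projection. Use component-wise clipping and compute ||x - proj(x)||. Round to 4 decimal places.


Project each component onto [-5, 4].
clip(-0.9298) = -0.9298, clip(3.5842) = 3.5842, clip(-7.0749) = -5.0, clip(-1.258) = -1.258
Projection = [-0.9298, 3.5842, -5.0, -1.258]
Squared diffs: [0.0, 0.0, 4.3052, 0.0]
Distance = sqrt(4.3052) = 2.0749
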